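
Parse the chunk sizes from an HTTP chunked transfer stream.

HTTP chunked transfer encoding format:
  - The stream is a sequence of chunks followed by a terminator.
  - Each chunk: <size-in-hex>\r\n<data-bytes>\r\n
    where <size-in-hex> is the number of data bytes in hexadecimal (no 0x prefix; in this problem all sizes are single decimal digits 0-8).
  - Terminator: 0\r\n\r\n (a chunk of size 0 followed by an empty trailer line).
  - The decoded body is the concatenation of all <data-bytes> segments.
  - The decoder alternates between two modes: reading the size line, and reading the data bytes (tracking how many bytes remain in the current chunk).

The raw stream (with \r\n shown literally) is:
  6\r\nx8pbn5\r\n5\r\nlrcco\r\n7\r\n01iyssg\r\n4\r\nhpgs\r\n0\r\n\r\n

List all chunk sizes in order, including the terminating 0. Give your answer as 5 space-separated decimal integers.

Chunk 1: stream[0..1]='6' size=0x6=6, data at stream[3..9]='x8pbn5' -> body[0..6], body so far='x8pbn5'
Chunk 2: stream[11..12]='5' size=0x5=5, data at stream[14..19]='lrcco' -> body[6..11], body so far='x8pbn5lrcco'
Chunk 3: stream[21..22]='7' size=0x7=7, data at stream[24..31]='01iyssg' -> body[11..18], body so far='x8pbn5lrcco01iyssg'
Chunk 4: stream[33..34]='4' size=0x4=4, data at stream[36..40]='hpgs' -> body[18..22], body so far='x8pbn5lrcco01iyssghpgs'
Chunk 5: stream[42..43]='0' size=0 (terminator). Final body='x8pbn5lrcco01iyssghpgs' (22 bytes)

Answer: 6 5 7 4 0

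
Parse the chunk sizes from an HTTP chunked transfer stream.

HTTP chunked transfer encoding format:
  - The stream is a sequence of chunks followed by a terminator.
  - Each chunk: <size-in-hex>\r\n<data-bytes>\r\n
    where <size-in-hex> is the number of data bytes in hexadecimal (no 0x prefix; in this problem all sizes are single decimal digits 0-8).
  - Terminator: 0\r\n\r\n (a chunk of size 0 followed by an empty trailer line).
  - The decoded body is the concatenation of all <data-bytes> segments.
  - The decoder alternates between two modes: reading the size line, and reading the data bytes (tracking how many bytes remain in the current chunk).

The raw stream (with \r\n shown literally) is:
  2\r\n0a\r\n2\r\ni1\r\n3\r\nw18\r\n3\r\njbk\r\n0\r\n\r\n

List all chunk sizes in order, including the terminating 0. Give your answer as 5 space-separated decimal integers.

Answer: 2 2 3 3 0

Derivation:
Chunk 1: stream[0..1]='2' size=0x2=2, data at stream[3..5]='0a' -> body[0..2], body so far='0a'
Chunk 2: stream[7..8]='2' size=0x2=2, data at stream[10..12]='i1' -> body[2..4], body so far='0ai1'
Chunk 3: stream[14..15]='3' size=0x3=3, data at stream[17..20]='w18' -> body[4..7], body so far='0ai1w18'
Chunk 4: stream[22..23]='3' size=0x3=3, data at stream[25..28]='jbk' -> body[7..10], body so far='0ai1w18jbk'
Chunk 5: stream[30..31]='0' size=0 (terminator). Final body='0ai1w18jbk' (10 bytes)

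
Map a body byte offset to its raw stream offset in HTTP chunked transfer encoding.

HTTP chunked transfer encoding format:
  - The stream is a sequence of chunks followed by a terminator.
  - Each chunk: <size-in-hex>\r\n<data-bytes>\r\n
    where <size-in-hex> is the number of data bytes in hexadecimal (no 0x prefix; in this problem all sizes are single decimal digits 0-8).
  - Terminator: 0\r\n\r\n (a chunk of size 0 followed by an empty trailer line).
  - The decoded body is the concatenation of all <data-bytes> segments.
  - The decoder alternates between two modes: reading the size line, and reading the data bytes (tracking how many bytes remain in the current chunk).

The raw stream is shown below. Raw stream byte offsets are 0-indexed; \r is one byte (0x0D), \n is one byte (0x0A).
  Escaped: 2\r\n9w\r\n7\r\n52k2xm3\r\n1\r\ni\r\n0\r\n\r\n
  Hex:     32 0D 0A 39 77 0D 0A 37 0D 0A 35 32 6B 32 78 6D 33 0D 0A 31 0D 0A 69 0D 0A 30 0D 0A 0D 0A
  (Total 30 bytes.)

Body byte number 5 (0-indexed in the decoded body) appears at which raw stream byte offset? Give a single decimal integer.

Chunk 1: stream[0..1]='2' size=0x2=2, data at stream[3..5]='9w' -> body[0..2], body so far='9w'
Chunk 2: stream[7..8]='7' size=0x7=7, data at stream[10..17]='52k2xm3' -> body[2..9], body so far='9w52k2xm3'
Chunk 3: stream[19..20]='1' size=0x1=1, data at stream[22..23]='i' -> body[9..10], body so far='9w52k2xm3i'
Chunk 4: stream[25..26]='0' size=0 (terminator). Final body='9w52k2xm3i' (10 bytes)
Body byte 5 at stream offset 13

Answer: 13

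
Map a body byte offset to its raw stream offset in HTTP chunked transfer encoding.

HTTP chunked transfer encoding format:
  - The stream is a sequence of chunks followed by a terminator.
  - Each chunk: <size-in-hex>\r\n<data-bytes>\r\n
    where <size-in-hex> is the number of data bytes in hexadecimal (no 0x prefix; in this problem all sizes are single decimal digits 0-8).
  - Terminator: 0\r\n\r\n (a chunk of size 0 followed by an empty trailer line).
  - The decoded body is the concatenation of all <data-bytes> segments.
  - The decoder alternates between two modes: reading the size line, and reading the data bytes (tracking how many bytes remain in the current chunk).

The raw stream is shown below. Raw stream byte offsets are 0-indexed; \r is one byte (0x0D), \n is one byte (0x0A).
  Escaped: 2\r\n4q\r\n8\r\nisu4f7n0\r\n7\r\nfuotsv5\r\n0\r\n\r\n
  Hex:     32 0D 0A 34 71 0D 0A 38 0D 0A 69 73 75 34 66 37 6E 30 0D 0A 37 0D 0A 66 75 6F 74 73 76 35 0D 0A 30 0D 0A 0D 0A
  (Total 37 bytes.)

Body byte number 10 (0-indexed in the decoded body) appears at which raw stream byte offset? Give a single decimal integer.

Chunk 1: stream[0..1]='2' size=0x2=2, data at stream[3..5]='4q' -> body[0..2], body so far='4q'
Chunk 2: stream[7..8]='8' size=0x8=8, data at stream[10..18]='isu4f7n0' -> body[2..10], body so far='4qisu4f7n0'
Chunk 3: stream[20..21]='7' size=0x7=7, data at stream[23..30]='fuotsv5' -> body[10..17], body so far='4qisu4f7n0fuotsv5'
Chunk 4: stream[32..33]='0' size=0 (terminator). Final body='4qisu4f7n0fuotsv5' (17 bytes)
Body byte 10 at stream offset 23

Answer: 23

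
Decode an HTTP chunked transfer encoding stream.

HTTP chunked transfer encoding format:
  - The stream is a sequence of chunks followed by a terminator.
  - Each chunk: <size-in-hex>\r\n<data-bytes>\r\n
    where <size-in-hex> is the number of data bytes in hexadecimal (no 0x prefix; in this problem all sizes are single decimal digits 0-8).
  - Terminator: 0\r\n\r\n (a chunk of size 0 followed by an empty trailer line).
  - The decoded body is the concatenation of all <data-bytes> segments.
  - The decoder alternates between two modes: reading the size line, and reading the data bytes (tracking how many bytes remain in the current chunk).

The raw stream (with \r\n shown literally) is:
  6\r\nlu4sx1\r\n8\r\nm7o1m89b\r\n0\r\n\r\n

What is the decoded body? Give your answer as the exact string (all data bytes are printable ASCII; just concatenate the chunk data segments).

Chunk 1: stream[0..1]='6' size=0x6=6, data at stream[3..9]='lu4sx1' -> body[0..6], body so far='lu4sx1'
Chunk 2: stream[11..12]='8' size=0x8=8, data at stream[14..22]='m7o1m89b' -> body[6..14], body so far='lu4sx1m7o1m89b'
Chunk 3: stream[24..25]='0' size=0 (terminator). Final body='lu4sx1m7o1m89b' (14 bytes)

Answer: lu4sx1m7o1m89b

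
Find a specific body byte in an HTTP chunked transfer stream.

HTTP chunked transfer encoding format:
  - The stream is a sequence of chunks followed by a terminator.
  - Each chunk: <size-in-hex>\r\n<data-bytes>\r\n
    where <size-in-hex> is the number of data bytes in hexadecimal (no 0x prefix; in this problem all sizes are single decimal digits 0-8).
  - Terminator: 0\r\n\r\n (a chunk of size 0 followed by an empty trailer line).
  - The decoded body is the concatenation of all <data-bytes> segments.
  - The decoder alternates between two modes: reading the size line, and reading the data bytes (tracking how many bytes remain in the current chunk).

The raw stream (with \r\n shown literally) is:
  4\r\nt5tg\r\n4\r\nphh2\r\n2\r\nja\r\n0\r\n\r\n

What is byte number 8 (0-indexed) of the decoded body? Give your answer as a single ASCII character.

Chunk 1: stream[0..1]='4' size=0x4=4, data at stream[3..7]='t5tg' -> body[0..4], body so far='t5tg'
Chunk 2: stream[9..10]='4' size=0x4=4, data at stream[12..16]='phh2' -> body[4..8], body so far='t5tgphh2'
Chunk 3: stream[18..19]='2' size=0x2=2, data at stream[21..23]='ja' -> body[8..10], body so far='t5tgphh2ja'
Chunk 4: stream[25..26]='0' size=0 (terminator). Final body='t5tgphh2ja' (10 bytes)
Body byte 8 = 'j'

Answer: j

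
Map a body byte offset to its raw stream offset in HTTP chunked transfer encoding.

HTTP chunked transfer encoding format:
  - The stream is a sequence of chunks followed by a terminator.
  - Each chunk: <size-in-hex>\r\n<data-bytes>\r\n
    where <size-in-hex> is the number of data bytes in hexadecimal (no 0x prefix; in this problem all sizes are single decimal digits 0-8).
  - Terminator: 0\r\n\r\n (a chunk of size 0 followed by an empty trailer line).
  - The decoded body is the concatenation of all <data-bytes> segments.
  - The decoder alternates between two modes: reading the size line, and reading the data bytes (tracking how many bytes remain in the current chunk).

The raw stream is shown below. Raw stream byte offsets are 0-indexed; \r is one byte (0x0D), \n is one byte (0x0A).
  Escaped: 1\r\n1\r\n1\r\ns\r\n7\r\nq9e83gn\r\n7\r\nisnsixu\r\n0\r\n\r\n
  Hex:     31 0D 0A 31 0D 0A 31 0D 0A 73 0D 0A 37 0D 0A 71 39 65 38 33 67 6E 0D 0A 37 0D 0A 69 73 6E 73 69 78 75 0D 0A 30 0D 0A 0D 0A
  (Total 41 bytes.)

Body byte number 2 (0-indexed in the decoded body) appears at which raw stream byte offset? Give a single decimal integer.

Answer: 15

Derivation:
Chunk 1: stream[0..1]='1' size=0x1=1, data at stream[3..4]='1' -> body[0..1], body so far='1'
Chunk 2: stream[6..7]='1' size=0x1=1, data at stream[9..10]='s' -> body[1..2], body so far='1s'
Chunk 3: stream[12..13]='7' size=0x7=7, data at stream[15..22]='q9e83gn' -> body[2..9], body so far='1sq9e83gn'
Chunk 4: stream[24..25]='7' size=0x7=7, data at stream[27..34]='isnsixu' -> body[9..16], body so far='1sq9e83gnisnsixu'
Chunk 5: stream[36..37]='0' size=0 (terminator). Final body='1sq9e83gnisnsixu' (16 bytes)
Body byte 2 at stream offset 15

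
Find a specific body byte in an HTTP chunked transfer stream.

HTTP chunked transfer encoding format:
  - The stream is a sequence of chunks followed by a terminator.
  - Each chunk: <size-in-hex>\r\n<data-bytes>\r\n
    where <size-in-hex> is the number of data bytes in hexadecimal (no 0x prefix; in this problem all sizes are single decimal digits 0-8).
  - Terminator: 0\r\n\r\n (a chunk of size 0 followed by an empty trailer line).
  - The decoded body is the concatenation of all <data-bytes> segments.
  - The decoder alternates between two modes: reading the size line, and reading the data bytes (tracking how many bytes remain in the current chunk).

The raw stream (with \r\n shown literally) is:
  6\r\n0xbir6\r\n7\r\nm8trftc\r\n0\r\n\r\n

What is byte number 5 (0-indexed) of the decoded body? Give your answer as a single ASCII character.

Chunk 1: stream[0..1]='6' size=0x6=6, data at stream[3..9]='0xbir6' -> body[0..6], body so far='0xbir6'
Chunk 2: stream[11..12]='7' size=0x7=7, data at stream[14..21]='m8trftc' -> body[6..13], body so far='0xbir6m8trftc'
Chunk 3: stream[23..24]='0' size=0 (terminator). Final body='0xbir6m8trftc' (13 bytes)
Body byte 5 = '6'

Answer: 6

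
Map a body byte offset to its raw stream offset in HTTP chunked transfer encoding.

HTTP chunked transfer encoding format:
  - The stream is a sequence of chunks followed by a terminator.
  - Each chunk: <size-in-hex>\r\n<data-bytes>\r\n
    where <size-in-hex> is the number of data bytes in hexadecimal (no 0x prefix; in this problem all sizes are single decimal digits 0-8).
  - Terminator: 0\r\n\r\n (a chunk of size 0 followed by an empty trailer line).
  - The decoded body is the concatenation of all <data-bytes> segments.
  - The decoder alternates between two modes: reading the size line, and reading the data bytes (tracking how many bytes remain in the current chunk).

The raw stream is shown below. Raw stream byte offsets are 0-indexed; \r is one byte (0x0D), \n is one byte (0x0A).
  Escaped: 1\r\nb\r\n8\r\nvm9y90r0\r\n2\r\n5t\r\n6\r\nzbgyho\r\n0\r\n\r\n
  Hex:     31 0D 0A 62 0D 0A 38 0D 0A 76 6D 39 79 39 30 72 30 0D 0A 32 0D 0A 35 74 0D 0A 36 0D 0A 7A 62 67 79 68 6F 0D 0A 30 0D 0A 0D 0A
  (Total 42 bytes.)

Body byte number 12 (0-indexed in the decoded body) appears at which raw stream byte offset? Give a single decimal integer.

Chunk 1: stream[0..1]='1' size=0x1=1, data at stream[3..4]='b' -> body[0..1], body so far='b'
Chunk 2: stream[6..7]='8' size=0x8=8, data at stream[9..17]='vm9y90r0' -> body[1..9], body so far='bvm9y90r0'
Chunk 3: stream[19..20]='2' size=0x2=2, data at stream[22..24]='5t' -> body[9..11], body so far='bvm9y90r05t'
Chunk 4: stream[26..27]='6' size=0x6=6, data at stream[29..35]='zbgyho' -> body[11..17], body so far='bvm9y90r05tzbgyho'
Chunk 5: stream[37..38]='0' size=0 (terminator). Final body='bvm9y90r05tzbgyho' (17 bytes)
Body byte 12 at stream offset 30

Answer: 30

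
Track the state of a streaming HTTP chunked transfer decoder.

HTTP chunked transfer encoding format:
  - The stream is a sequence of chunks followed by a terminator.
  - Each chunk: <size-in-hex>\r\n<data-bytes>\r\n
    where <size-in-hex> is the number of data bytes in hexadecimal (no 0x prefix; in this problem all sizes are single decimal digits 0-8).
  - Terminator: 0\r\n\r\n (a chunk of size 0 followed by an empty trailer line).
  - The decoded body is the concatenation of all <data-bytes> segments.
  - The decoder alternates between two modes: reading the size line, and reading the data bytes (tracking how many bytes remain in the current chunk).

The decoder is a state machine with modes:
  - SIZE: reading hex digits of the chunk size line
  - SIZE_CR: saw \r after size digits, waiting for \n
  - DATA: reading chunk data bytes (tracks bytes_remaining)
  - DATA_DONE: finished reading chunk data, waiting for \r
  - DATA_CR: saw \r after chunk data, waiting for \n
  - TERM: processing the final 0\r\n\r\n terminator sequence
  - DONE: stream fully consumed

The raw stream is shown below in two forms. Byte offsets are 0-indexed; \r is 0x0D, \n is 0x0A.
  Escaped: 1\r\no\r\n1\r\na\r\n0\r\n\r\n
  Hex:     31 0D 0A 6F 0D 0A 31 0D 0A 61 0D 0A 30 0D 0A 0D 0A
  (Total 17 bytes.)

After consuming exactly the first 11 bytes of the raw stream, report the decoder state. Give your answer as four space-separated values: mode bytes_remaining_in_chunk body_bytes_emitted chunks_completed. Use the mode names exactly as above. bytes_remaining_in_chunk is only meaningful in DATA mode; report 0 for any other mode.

Byte 0 = '1': mode=SIZE remaining=0 emitted=0 chunks_done=0
Byte 1 = 0x0D: mode=SIZE_CR remaining=0 emitted=0 chunks_done=0
Byte 2 = 0x0A: mode=DATA remaining=1 emitted=0 chunks_done=0
Byte 3 = 'o': mode=DATA_DONE remaining=0 emitted=1 chunks_done=0
Byte 4 = 0x0D: mode=DATA_CR remaining=0 emitted=1 chunks_done=0
Byte 5 = 0x0A: mode=SIZE remaining=0 emitted=1 chunks_done=1
Byte 6 = '1': mode=SIZE remaining=0 emitted=1 chunks_done=1
Byte 7 = 0x0D: mode=SIZE_CR remaining=0 emitted=1 chunks_done=1
Byte 8 = 0x0A: mode=DATA remaining=1 emitted=1 chunks_done=1
Byte 9 = 'a': mode=DATA_DONE remaining=0 emitted=2 chunks_done=1
Byte 10 = 0x0D: mode=DATA_CR remaining=0 emitted=2 chunks_done=1

Answer: DATA_CR 0 2 1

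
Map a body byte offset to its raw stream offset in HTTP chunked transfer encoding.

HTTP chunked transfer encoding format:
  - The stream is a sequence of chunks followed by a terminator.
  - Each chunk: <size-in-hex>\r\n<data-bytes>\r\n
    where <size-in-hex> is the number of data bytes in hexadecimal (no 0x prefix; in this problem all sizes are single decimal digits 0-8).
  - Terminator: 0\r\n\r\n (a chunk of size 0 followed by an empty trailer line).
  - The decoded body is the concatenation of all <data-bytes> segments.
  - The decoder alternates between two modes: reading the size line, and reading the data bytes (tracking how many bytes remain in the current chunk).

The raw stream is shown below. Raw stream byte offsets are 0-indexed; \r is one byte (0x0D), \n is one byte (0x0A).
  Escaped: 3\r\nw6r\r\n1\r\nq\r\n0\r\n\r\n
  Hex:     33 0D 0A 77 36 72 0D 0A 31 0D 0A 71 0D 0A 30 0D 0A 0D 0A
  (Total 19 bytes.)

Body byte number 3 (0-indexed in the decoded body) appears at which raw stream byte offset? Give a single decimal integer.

Answer: 11

Derivation:
Chunk 1: stream[0..1]='3' size=0x3=3, data at stream[3..6]='w6r' -> body[0..3], body so far='w6r'
Chunk 2: stream[8..9]='1' size=0x1=1, data at stream[11..12]='q' -> body[3..4], body so far='w6rq'
Chunk 3: stream[14..15]='0' size=0 (terminator). Final body='w6rq' (4 bytes)
Body byte 3 at stream offset 11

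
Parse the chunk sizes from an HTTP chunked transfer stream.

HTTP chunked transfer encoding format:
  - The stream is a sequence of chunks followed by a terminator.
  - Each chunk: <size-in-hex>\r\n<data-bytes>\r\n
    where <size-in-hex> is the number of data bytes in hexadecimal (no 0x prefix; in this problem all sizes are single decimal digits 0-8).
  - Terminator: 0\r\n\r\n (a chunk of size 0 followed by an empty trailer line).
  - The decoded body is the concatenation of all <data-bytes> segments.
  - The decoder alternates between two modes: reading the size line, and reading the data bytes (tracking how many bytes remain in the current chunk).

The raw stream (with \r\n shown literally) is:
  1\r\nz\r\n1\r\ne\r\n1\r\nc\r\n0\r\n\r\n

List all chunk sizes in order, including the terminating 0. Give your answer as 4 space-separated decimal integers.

Chunk 1: stream[0..1]='1' size=0x1=1, data at stream[3..4]='z' -> body[0..1], body so far='z'
Chunk 2: stream[6..7]='1' size=0x1=1, data at stream[9..10]='e' -> body[1..2], body so far='ze'
Chunk 3: stream[12..13]='1' size=0x1=1, data at stream[15..16]='c' -> body[2..3], body so far='zec'
Chunk 4: stream[18..19]='0' size=0 (terminator). Final body='zec' (3 bytes)

Answer: 1 1 1 0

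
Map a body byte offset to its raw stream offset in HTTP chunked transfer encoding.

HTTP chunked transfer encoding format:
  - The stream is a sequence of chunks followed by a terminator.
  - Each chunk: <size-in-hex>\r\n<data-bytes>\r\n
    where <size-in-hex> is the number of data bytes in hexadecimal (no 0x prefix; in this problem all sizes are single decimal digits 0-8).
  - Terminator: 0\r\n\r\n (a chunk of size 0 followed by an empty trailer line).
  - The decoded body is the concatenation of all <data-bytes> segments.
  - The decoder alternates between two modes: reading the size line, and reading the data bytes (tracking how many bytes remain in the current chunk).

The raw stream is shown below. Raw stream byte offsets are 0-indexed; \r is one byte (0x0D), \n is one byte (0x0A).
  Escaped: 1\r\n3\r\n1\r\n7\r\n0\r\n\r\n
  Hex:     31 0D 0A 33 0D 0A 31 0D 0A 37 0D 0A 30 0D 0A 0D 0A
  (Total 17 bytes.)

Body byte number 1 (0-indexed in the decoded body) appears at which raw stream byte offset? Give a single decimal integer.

Answer: 9

Derivation:
Chunk 1: stream[0..1]='1' size=0x1=1, data at stream[3..4]='3' -> body[0..1], body so far='3'
Chunk 2: stream[6..7]='1' size=0x1=1, data at stream[9..10]='7' -> body[1..2], body so far='37'
Chunk 3: stream[12..13]='0' size=0 (terminator). Final body='37' (2 bytes)
Body byte 1 at stream offset 9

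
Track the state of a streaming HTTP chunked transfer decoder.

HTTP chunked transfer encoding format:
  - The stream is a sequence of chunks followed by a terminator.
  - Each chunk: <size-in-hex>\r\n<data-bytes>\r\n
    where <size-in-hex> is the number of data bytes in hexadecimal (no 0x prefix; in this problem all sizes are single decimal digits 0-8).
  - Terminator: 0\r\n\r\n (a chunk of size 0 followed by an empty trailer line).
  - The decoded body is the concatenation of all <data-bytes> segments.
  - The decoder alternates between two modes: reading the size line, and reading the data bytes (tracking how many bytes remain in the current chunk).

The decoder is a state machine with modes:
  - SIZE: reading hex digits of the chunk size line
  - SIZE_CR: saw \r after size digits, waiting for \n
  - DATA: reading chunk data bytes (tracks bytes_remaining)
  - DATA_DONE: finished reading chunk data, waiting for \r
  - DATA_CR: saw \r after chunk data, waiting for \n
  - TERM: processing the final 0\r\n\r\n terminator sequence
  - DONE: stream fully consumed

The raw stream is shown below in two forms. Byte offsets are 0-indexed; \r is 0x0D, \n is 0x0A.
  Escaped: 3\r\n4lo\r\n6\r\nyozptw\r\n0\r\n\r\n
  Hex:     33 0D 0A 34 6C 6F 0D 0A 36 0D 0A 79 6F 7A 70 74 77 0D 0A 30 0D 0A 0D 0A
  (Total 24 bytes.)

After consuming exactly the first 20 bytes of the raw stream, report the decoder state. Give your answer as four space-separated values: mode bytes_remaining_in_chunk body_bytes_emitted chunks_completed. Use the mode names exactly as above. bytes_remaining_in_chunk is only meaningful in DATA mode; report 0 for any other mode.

Byte 0 = '3': mode=SIZE remaining=0 emitted=0 chunks_done=0
Byte 1 = 0x0D: mode=SIZE_CR remaining=0 emitted=0 chunks_done=0
Byte 2 = 0x0A: mode=DATA remaining=3 emitted=0 chunks_done=0
Byte 3 = '4': mode=DATA remaining=2 emitted=1 chunks_done=0
Byte 4 = 'l': mode=DATA remaining=1 emitted=2 chunks_done=0
Byte 5 = 'o': mode=DATA_DONE remaining=0 emitted=3 chunks_done=0
Byte 6 = 0x0D: mode=DATA_CR remaining=0 emitted=3 chunks_done=0
Byte 7 = 0x0A: mode=SIZE remaining=0 emitted=3 chunks_done=1
Byte 8 = '6': mode=SIZE remaining=0 emitted=3 chunks_done=1
Byte 9 = 0x0D: mode=SIZE_CR remaining=0 emitted=3 chunks_done=1
Byte 10 = 0x0A: mode=DATA remaining=6 emitted=3 chunks_done=1
Byte 11 = 'y': mode=DATA remaining=5 emitted=4 chunks_done=1
Byte 12 = 'o': mode=DATA remaining=4 emitted=5 chunks_done=1
Byte 13 = 'z': mode=DATA remaining=3 emitted=6 chunks_done=1
Byte 14 = 'p': mode=DATA remaining=2 emitted=7 chunks_done=1
Byte 15 = 't': mode=DATA remaining=1 emitted=8 chunks_done=1
Byte 16 = 'w': mode=DATA_DONE remaining=0 emitted=9 chunks_done=1
Byte 17 = 0x0D: mode=DATA_CR remaining=0 emitted=9 chunks_done=1
Byte 18 = 0x0A: mode=SIZE remaining=0 emitted=9 chunks_done=2
Byte 19 = '0': mode=SIZE remaining=0 emitted=9 chunks_done=2

Answer: SIZE 0 9 2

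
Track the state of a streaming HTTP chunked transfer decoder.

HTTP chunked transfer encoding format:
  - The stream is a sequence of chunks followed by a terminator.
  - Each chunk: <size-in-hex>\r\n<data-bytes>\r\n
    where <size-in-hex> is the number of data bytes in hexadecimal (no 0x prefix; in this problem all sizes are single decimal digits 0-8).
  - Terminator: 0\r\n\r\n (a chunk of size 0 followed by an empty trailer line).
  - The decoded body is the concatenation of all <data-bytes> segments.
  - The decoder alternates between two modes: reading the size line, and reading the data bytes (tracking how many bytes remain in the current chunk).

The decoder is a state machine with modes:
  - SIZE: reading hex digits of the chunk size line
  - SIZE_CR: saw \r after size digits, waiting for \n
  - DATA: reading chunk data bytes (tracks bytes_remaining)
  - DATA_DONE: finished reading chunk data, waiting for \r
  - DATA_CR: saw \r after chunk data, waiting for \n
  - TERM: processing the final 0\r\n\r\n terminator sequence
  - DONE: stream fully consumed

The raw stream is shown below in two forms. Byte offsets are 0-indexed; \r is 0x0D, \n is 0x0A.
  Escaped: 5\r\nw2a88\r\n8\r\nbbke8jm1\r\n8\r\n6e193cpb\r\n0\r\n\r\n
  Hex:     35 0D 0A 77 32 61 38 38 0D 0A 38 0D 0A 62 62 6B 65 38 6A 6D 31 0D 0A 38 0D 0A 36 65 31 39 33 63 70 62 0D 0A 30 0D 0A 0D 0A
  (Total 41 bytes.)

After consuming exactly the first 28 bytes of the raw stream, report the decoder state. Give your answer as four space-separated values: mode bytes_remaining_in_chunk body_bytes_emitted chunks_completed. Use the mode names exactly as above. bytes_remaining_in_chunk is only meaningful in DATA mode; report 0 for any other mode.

Answer: DATA 6 15 2

Derivation:
Byte 0 = '5': mode=SIZE remaining=0 emitted=0 chunks_done=0
Byte 1 = 0x0D: mode=SIZE_CR remaining=0 emitted=0 chunks_done=0
Byte 2 = 0x0A: mode=DATA remaining=5 emitted=0 chunks_done=0
Byte 3 = 'w': mode=DATA remaining=4 emitted=1 chunks_done=0
Byte 4 = '2': mode=DATA remaining=3 emitted=2 chunks_done=0
Byte 5 = 'a': mode=DATA remaining=2 emitted=3 chunks_done=0
Byte 6 = '8': mode=DATA remaining=1 emitted=4 chunks_done=0
Byte 7 = '8': mode=DATA_DONE remaining=0 emitted=5 chunks_done=0
Byte 8 = 0x0D: mode=DATA_CR remaining=0 emitted=5 chunks_done=0
Byte 9 = 0x0A: mode=SIZE remaining=0 emitted=5 chunks_done=1
Byte 10 = '8': mode=SIZE remaining=0 emitted=5 chunks_done=1
Byte 11 = 0x0D: mode=SIZE_CR remaining=0 emitted=5 chunks_done=1
Byte 12 = 0x0A: mode=DATA remaining=8 emitted=5 chunks_done=1
Byte 13 = 'b': mode=DATA remaining=7 emitted=6 chunks_done=1
Byte 14 = 'b': mode=DATA remaining=6 emitted=7 chunks_done=1
Byte 15 = 'k': mode=DATA remaining=5 emitted=8 chunks_done=1
Byte 16 = 'e': mode=DATA remaining=4 emitted=9 chunks_done=1
Byte 17 = '8': mode=DATA remaining=3 emitted=10 chunks_done=1
Byte 18 = 'j': mode=DATA remaining=2 emitted=11 chunks_done=1
Byte 19 = 'm': mode=DATA remaining=1 emitted=12 chunks_done=1
Byte 20 = '1': mode=DATA_DONE remaining=0 emitted=13 chunks_done=1
Byte 21 = 0x0D: mode=DATA_CR remaining=0 emitted=13 chunks_done=1
Byte 22 = 0x0A: mode=SIZE remaining=0 emitted=13 chunks_done=2
Byte 23 = '8': mode=SIZE remaining=0 emitted=13 chunks_done=2
Byte 24 = 0x0D: mode=SIZE_CR remaining=0 emitted=13 chunks_done=2
Byte 25 = 0x0A: mode=DATA remaining=8 emitted=13 chunks_done=2
Byte 26 = '6': mode=DATA remaining=7 emitted=14 chunks_done=2
Byte 27 = 'e': mode=DATA remaining=6 emitted=15 chunks_done=2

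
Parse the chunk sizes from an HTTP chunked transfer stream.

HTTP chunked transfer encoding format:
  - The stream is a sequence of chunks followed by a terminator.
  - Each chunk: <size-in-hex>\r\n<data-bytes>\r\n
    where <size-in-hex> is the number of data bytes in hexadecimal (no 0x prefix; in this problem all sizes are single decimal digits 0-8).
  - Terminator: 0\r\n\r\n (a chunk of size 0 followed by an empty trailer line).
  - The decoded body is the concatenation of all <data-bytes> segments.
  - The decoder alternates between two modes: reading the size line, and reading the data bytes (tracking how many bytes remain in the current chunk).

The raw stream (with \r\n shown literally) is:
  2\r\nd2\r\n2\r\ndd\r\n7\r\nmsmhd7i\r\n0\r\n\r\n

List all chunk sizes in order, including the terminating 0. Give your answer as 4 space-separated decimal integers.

Answer: 2 2 7 0

Derivation:
Chunk 1: stream[0..1]='2' size=0x2=2, data at stream[3..5]='d2' -> body[0..2], body so far='d2'
Chunk 2: stream[7..8]='2' size=0x2=2, data at stream[10..12]='dd' -> body[2..4], body so far='d2dd'
Chunk 3: stream[14..15]='7' size=0x7=7, data at stream[17..24]='msmhd7i' -> body[4..11], body so far='d2ddmsmhd7i'
Chunk 4: stream[26..27]='0' size=0 (terminator). Final body='d2ddmsmhd7i' (11 bytes)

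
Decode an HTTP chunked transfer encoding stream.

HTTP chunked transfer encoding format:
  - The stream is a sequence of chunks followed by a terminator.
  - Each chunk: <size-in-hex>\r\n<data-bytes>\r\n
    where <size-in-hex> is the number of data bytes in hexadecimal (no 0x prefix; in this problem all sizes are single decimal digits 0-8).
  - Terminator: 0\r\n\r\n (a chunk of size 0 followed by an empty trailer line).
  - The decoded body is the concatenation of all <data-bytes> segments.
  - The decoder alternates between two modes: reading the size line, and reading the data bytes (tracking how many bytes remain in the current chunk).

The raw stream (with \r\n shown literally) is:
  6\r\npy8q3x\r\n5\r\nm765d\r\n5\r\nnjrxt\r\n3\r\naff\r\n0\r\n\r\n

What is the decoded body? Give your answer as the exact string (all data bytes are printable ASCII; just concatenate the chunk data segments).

Answer: py8q3xm765dnjrxtaff

Derivation:
Chunk 1: stream[0..1]='6' size=0x6=6, data at stream[3..9]='py8q3x' -> body[0..6], body so far='py8q3x'
Chunk 2: stream[11..12]='5' size=0x5=5, data at stream[14..19]='m765d' -> body[6..11], body so far='py8q3xm765d'
Chunk 3: stream[21..22]='5' size=0x5=5, data at stream[24..29]='njrxt' -> body[11..16], body so far='py8q3xm765dnjrxt'
Chunk 4: stream[31..32]='3' size=0x3=3, data at stream[34..37]='aff' -> body[16..19], body so far='py8q3xm765dnjrxtaff'
Chunk 5: stream[39..40]='0' size=0 (terminator). Final body='py8q3xm765dnjrxtaff' (19 bytes)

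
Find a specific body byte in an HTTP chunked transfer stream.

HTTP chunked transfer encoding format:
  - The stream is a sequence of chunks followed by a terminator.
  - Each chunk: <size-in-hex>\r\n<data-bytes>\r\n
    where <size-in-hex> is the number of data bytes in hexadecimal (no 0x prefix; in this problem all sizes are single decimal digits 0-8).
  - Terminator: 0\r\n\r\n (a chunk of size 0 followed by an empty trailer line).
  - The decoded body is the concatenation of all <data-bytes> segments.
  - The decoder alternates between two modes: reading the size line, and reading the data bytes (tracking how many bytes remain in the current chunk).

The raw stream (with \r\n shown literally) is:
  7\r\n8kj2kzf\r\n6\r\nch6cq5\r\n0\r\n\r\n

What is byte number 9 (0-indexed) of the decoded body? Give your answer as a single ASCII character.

Chunk 1: stream[0..1]='7' size=0x7=7, data at stream[3..10]='8kj2kzf' -> body[0..7], body so far='8kj2kzf'
Chunk 2: stream[12..13]='6' size=0x6=6, data at stream[15..21]='ch6cq5' -> body[7..13], body so far='8kj2kzfch6cq5'
Chunk 3: stream[23..24]='0' size=0 (terminator). Final body='8kj2kzfch6cq5' (13 bytes)
Body byte 9 = '6'

Answer: 6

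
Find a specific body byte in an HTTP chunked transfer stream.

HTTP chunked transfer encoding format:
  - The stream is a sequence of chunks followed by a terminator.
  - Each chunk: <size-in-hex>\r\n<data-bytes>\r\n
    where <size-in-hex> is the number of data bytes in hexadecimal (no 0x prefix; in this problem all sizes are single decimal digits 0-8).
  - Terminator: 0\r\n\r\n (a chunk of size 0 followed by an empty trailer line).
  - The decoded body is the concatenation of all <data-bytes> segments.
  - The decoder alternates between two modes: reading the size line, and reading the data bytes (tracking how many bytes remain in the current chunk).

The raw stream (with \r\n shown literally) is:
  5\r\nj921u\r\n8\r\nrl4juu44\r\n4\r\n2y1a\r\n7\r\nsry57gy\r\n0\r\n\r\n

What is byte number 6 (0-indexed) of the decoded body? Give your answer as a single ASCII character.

Chunk 1: stream[0..1]='5' size=0x5=5, data at stream[3..8]='j921u' -> body[0..5], body so far='j921u'
Chunk 2: stream[10..11]='8' size=0x8=8, data at stream[13..21]='rl4juu44' -> body[5..13], body so far='j921url4juu44'
Chunk 3: stream[23..24]='4' size=0x4=4, data at stream[26..30]='2y1a' -> body[13..17], body so far='j921url4juu442y1a'
Chunk 4: stream[32..33]='7' size=0x7=7, data at stream[35..42]='sry57gy' -> body[17..24], body so far='j921url4juu442y1asry57gy'
Chunk 5: stream[44..45]='0' size=0 (terminator). Final body='j921url4juu442y1asry57gy' (24 bytes)
Body byte 6 = 'l'

Answer: l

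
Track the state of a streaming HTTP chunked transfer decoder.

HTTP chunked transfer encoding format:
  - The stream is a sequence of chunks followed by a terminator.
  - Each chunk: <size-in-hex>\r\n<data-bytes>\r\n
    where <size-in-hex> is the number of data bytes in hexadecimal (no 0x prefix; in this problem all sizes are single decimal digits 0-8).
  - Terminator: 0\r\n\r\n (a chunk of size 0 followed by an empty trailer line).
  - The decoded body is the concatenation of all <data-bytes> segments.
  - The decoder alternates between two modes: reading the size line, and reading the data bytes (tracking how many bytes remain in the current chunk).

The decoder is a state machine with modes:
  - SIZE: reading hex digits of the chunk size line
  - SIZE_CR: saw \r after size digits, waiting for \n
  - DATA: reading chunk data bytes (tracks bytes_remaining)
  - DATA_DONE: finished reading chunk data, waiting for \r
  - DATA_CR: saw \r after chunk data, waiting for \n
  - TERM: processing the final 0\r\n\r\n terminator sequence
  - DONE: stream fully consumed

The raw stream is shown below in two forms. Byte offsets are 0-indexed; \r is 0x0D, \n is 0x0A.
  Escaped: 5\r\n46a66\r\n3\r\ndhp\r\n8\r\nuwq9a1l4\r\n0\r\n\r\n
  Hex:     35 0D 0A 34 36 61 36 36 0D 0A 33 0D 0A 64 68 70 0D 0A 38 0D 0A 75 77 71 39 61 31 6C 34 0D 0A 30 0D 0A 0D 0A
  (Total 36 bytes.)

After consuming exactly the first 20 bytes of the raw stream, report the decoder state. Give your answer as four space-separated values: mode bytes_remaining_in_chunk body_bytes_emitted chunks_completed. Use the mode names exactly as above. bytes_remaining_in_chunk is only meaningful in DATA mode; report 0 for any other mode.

Byte 0 = '5': mode=SIZE remaining=0 emitted=0 chunks_done=0
Byte 1 = 0x0D: mode=SIZE_CR remaining=0 emitted=0 chunks_done=0
Byte 2 = 0x0A: mode=DATA remaining=5 emitted=0 chunks_done=0
Byte 3 = '4': mode=DATA remaining=4 emitted=1 chunks_done=0
Byte 4 = '6': mode=DATA remaining=3 emitted=2 chunks_done=0
Byte 5 = 'a': mode=DATA remaining=2 emitted=3 chunks_done=0
Byte 6 = '6': mode=DATA remaining=1 emitted=4 chunks_done=0
Byte 7 = '6': mode=DATA_DONE remaining=0 emitted=5 chunks_done=0
Byte 8 = 0x0D: mode=DATA_CR remaining=0 emitted=5 chunks_done=0
Byte 9 = 0x0A: mode=SIZE remaining=0 emitted=5 chunks_done=1
Byte 10 = '3': mode=SIZE remaining=0 emitted=5 chunks_done=1
Byte 11 = 0x0D: mode=SIZE_CR remaining=0 emitted=5 chunks_done=1
Byte 12 = 0x0A: mode=DATA remaining=3 emitted=5 chunks_done=1
Byte 13 = 'd': mode=DATA remaining=2 emitted=6 chunks_done=1
Byte 14 = 'h': mode=DATA remaining=1 emitted=7 chunks_done=1
Byte 15 = 'p': mode=DATA_DONE remaining=0 emitted=8 chunks_done=1
Byte 16 = 0x0D: mode=DATA_CR remaining=0 emitted=8 chunks_done=1
Byte 17 = 0x0A: mode=SIZE remaining=0 emitted=8 chunks_done=2
Byte 18 = '8': mode=SIZE remaining=0 emitted=8 chunks_done=2
Byte 19 = 0x0D: mode=SIZE_CR remaining=0 emitted=8 chunks_done=2

Answer: SIZE_CR 0 8 2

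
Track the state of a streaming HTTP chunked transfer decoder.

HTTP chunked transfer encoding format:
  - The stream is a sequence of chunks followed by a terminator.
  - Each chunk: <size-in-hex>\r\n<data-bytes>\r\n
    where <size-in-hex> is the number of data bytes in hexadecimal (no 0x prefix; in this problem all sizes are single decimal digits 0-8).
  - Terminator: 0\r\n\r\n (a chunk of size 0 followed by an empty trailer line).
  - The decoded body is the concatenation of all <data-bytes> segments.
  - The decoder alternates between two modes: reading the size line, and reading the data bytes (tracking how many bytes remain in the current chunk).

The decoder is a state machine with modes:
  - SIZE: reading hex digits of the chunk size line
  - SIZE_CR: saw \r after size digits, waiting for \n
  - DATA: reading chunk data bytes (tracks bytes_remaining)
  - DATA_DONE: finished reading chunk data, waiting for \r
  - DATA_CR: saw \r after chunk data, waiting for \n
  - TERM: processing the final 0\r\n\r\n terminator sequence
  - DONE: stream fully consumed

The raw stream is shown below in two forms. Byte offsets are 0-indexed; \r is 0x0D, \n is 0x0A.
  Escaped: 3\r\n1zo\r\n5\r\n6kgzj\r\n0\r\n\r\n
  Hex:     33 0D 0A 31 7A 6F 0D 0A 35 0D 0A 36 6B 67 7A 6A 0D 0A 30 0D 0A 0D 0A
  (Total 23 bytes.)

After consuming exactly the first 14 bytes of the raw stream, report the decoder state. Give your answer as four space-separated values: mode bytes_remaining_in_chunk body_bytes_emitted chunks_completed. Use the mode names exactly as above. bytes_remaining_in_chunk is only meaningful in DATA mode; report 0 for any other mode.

Byte 0 = '3': mode=SIZE remaining=0 emitted=0 chunks_done=0
Byte 1 = 0x0D: mode=SIZE_CR remaining=0 emitted=0 chunks_done=0
Byte 2 = 0x0A: mode=DATA remaining=3 emitted=0 chunks_done=0
Byte 3 = '1': mode=DATA remaining=2 emitted=1 chunks_done=0
Byte 4 = 'z': mode=DATA remaining=1 emitted=2 chunks_done=0
Byte 5 = 'o': mode=DATA_DONE remaining=0 emitted=3 chunks_done=0
Byte 6 = 0x0D: mode=DATA_CR remaining=0 emitted=3 chunks_done=0
Byte 7 = 0x0A: mode=SIZE remaining=0 emitted=3 chunks_done=1
Byte 8 = '5': mode=SIZE remaining=0 emitted=3 chunks_done=1
Byte 9 = 0x0D: mode=SIZE_CR remaining=0 emitted=3 chunks_done=1
Byte 10 = 0x0A: mode=DATA remaining=5 emitted=3 chunks_done=1
Byte 11 = '6': mode=DATA remaining=4 emitted=4 chunks_done=1
Byte 12 = 'k': mode=DATA remaining=3 emitted=5 chunks_done=1
Byte 13 = 'g': mode=DATA remaining=2 emitted=6 chunks_done=1

Answer: DATA 2 6 1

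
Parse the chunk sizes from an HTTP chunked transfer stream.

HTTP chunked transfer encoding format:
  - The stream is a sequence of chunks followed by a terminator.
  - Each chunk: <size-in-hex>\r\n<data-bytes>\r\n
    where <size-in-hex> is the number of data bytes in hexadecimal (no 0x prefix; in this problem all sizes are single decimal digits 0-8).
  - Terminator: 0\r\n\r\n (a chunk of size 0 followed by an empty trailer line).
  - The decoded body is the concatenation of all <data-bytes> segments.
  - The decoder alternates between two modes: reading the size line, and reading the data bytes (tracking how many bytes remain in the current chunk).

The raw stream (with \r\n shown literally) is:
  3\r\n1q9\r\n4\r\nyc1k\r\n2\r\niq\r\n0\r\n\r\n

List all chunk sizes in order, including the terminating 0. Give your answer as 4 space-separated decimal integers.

Answer: 3 4 2 0

Derivation:
Chunk 1: stream[0..1]='3' size=0x3=3, data at stream[3..6]='1q9' -> body[0..3], body so far='1q9'
Chunk 2: stream[8..9]='4' size=0x4=4, data at stream[11..15]='yc1k' -> body[3..7], body so far='1q9yc1k'
Chunk 3: stream[17..18]='2' size=0x2=2, data at stream[20..22]='iq' -> body[7..9], body so far='1q9yc1kiq'
Chunk 4: stream[24..25]='0' size=0 (terminator). Final body='1q9yc1kiq' (9 bytes)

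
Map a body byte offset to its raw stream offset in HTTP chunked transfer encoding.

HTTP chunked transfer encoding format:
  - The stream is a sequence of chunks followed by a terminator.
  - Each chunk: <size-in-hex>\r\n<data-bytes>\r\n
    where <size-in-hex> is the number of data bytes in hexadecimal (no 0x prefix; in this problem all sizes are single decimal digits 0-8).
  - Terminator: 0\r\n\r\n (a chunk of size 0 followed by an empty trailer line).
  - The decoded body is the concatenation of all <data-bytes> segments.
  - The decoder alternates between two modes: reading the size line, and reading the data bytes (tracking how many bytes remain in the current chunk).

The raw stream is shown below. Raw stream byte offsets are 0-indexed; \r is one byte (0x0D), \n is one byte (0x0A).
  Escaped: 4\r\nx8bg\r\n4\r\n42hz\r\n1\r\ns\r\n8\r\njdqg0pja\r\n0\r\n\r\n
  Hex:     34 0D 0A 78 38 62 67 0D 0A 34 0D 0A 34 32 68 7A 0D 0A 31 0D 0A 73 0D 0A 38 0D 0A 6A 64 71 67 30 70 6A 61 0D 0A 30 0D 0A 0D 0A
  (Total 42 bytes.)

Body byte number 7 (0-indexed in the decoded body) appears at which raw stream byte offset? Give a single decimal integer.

Chunk 1: stream[0..1]='4' size=0x4=4, data at stream[3..7]='x8bg' -> body[0..4], body so far='x8bg'
Chunk 2: stream[9..10]='4' size=0x4=4, data at stream[12..16]='42hz' -> body[4..8], body so far='x8bg42hz'
Chunk 3: stream[18..19]='1' size=0x1=1, data at stream[21..22]='s' -> body[8..9], body so far='x8bg42hzs'
Chunk 4: stream[24..25]='8' size=0x8=8, data at stream[27..35]='jdqg0pja' -> body[9..17], body so far='x8bg42hzsjdqg0pja'
Chunk 5: stream[37..38]='0' size=0 (terminator). Final body='x8bg42hzsjdqg0pja' (17 bytes)
Body byte 7 at stream offset 15

Answer: 15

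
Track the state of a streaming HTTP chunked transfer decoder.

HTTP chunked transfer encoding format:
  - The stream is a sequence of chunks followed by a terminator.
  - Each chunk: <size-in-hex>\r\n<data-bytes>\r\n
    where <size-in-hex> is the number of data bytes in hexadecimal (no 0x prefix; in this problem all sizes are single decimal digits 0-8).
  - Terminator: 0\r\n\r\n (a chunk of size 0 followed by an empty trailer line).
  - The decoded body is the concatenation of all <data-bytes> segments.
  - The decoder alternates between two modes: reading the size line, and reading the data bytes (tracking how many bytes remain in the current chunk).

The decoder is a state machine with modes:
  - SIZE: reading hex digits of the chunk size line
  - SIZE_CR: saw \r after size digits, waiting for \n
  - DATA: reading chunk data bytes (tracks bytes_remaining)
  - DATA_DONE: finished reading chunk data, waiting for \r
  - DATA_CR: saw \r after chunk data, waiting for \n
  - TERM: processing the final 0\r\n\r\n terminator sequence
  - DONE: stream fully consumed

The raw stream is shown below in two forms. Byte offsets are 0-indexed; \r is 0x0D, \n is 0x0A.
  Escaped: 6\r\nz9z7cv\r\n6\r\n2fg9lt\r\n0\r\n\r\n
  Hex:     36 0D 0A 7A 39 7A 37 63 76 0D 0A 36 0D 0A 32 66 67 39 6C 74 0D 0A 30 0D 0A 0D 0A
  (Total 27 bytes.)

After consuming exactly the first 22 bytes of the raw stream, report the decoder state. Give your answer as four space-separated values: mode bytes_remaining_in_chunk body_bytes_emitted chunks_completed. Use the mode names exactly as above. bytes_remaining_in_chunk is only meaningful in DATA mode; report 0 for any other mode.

Answer: SIZE 0 12 2

Derivation:
Byte 0 = '6': mode=SIZE remaining=0 emitted=0 chunks_done=0
Byte 1 = 0x0D: mode=SIZE_CR remaining=0 emitted=0 chunks_done=0
Byte 2 = 0x0A: mode=DATA remaining=6 emitted=0 chunks_done=0
Byte 3 = 'z': mode=DATA remaining=5 emitted=1 chunks_done=0
Byte 4 = '9': mode=DATA remaining=4 emitted=2 chunks_done=0
Byte 5 = 'z': mode=DATA remaining=3 emitted=3 chunks_done=0
Byte 6 = '7': mode=DATA remaining=2 emitted=4 chunks_done=0
Byte 7 = 'c': mode=DATA remaining=1 emitted=5 chunks_done=0
Byte 8 = 'v': mode=DATA_DONE remaining=0 emitted=6 chunks_done=0
Byte 9 = 0x0D: mode=DATA_CR remaining=0 emitted=6 chunks_done=0
Byte 10 = 0x0A: mode=SIZE remaining=0 emitted=6 chunks_done=1
Byte 11 = '6': mode=SIZE remaining=0 emitted=6 chunks_done=1
Byte 12 = 0x0D: mode=SIZE_CR remaining=0 emitted=6 chunks_done=1
Byte 13 = 0x0A: mode=DATA remaining=6 emitted=6 chunks_done=1
Byte 14 = '2': mode=DATA remaining=5 emitted=7 chunks_done=1
Byte 15 = 'f': mode=DATA remaining=4 emitted=8 chunks_done=1
Byte 16 = 'g': mode=DATA remaining=3 emitted=9 chunks_done=1
Byte 17 = '9': mode=DATA remaining=2 emitted=10 chunks_done=1
Byte 18 = 'l': mode=DATA remaining=1 emitted=11 chunks_done=1
Byte 19 = 't': mode=DATA_DONE remaining=0 emitted=12 chunks_done=1
Byte 20 = 0x0D: mode=DATA_CR remaining=0 emitted=12 chunks_done=1
Byte 21 = 0x0A: mode=SIZE remaining=0 emitted=12 chunks_done=2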